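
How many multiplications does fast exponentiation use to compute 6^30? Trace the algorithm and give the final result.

Computing 6^30 by squaring (build up from 6^1; each line after the first costs one multiplication):

6^1 = 6
6^2 = (6^1)^2 = 6^2 = 36
6^3 = 6 * 6^2 = 6 * 36 = 216
6^6 = (6^3)^2 = 216^2 = 46656
6^7 = 6 * 6^6 = 6 * 46656 = 279936
6^14 = (6^7)^2 = 279936^2 = 78364164096
6^15 = 6 * 6^14 = 6 * 78364164096 = 470184984576
6^30 = (6^15)^2 = 470184984576^2 = 221073919720733357899776

Result: 221073919720733357899776
Multiplications needed: 7 (7 lines after 6^1)

6^30 = 221073919720733357899776. Using exponentiation by squaring, this requires 7 multiplications. The key idea: if the exponent is even, square the half-power; if odd, multiply by the base once.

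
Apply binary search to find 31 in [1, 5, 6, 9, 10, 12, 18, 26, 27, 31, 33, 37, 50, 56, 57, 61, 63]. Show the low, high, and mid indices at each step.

Binary search for 31 in [1, 5, 6, 9, 10, 12, 18, 26, 27, 31, 33, 37, 50, 56, 57, 61, 63]:

lo=0, hi=16, mid=8, arr[mid]=27 -> 27 < 31, search right half
lo=9, hi=16, mid=12, arr[mid]=50 -> 50 > 31, search left half
lo=9, hi=11, mid=10, arr[mid]=33 -> 33 > 31, search left half
lo=9, hi=9, mid=9, arr[mid]=31 -> Found target at index 9!

Binary search finds 31 at index 9 after 4 comparisons. The search repeatedly halves the search space by comparing with the middle element.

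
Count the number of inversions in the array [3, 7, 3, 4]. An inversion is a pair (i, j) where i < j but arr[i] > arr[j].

Finding inversions in [3, 7, 3, 4]:

(1, 2): arr[1]=7 > arr[2]=3
(1, 3): arr[1]=7 > arr[3]=4

Total inversions: 2

The array has 2 inversion(s): (1,2), (1,3). Each pair (i,j) satisfies i < j and arr[i] > arr[j].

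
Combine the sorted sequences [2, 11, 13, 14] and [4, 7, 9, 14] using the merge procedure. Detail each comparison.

Merging process:

Compare 2 vs 4: take 2 from left. Merged: [2]
Compare 11 vs 4: take 4 from right. Merged: [2, 4]
Compare 11 vs 7: take 7 from right. Merged: [2, 4, 7]
Compare 11 vs 9: take 9 from right. Merged: [2, 4, 7, 9]
Compare 11 vs 14: take 11 from left. Merged: [2, 4, 7, 9, 11]
Compare 13 vs 14: take 13 from left. Merged: [2, 4, 7, 9, 11, 13]
Compare 14 vs 14: take 14 from left. Merged: [2, 4, 7, 9, 11, 13, 14]
Append remaining from right: [14]. Merged: [2, 4, 7, 9, 11, 13, 14, 14]

Final merged array: [2, 4, 7, 9, 11, 13, 14, 14]
Total comparisons: 7

The merged array is [2, 4, 7, 9, 11, 13, 14, 14], requiring 7 comparisons. The merge step runs in O(n) time where n is the total number of elements.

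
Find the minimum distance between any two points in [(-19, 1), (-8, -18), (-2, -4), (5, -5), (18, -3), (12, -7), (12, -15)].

Computing all pairwise distances among 7 points:

d((-19, 1), (-8, -18)) = 21.9545
d((-19, 1), (-2, -4)) = 17.72
d((-19, 1), (5, -5)) = 24.7386
d((-19, 1), (18, -3)) = 37.2156
d((-19, 1), (12, -7)) = 32.0156
d((-19, 1), (12, -15)) = 34.8855
d((-8, -18), (-2, -4)) = 15.2315
d((-8, -18), (5, -5)) = 18.3848
d((-8, -18), (18, -3)) = 30.0167
d((-8, -18), (12, -7)) = 22.8254
d((-8, -18), (12, -15)) = 20.2237
d((-2, -4), (5, -5)) = 7.0711 <-- minimum
d((-2, -4), (18, -3)) = 20.025
d((-2, -4), (12, -7)) = 14.3178
d((-2, -4), (12, -15)) = 17.8045
d((5, -5), (18, -3)) = 13.1529
d((5, -5), (12, -7)) = 7.2801
d((5, -5), (12, -15)) = 12.2066
d((18, -3), (12, -7)) = 7.2111
d((18, -3), (12, -15)) = 13.4164
d((12, -7), (12, -15)) = 8.0

Closest pair: (-2, -4) and (5, -5) with distance 7.0711

The closest pair is (-2, -4) and (5, -5) with Euclidean distance 7.0711. For 7 points, brute-force pairwise comparison is shown above. For large n, the divide-and-conquer algorithm (sort by x, recurse on halves, check the dividing strip) achieves O(n log n).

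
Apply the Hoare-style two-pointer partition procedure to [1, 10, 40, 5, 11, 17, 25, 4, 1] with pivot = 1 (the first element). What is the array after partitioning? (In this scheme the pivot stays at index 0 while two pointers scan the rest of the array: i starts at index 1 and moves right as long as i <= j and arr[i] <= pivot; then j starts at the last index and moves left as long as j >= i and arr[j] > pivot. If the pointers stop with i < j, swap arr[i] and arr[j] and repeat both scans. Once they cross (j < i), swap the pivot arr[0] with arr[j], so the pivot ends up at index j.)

Hoare-style two-pointer partition with pivot = 1:

Initial array: [1, 10, 40, 5, 11, 17, 25, 4, 1]

Pointers start at i = 1, j = 8.
i stops at index 1 (arr[1]=10 > 1), j stops at index 8 (arr[8]=1 <= 1): swap arr[1] and arr[8], array becomes [1, 1, 40, 5, 11, 17, 25, 4, 10]
i ends at 2, j ends at 1: the pointers have crossed (j < i), so scanning stops.

Swap pivot arr[0] with arr[1] to place pivot at position 1: [1, 1, 40, 5, 11, 17, 25, 4, 10]
Pivot position: 1

After partitioning with pivot 1, the array becomes [1, 1, 40, 5, 11, 17, 25, 4, 10]. The pivot is placed at index 1. All elements to the left of the pivot are <= 1, and all elements to the right are > 1.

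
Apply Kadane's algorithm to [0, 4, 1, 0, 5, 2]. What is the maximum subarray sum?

Using Kadane's algorithm on [0, 4, 1, 0, 5, 2]:

Scanning through the array:
Position 1 (value 4): max_ending_here = 4, max_so_far = 4
Position 2 (value 1): max_ending_here = 5, max_so_far = 5
Position 3 (value 0): max_ending_here = 5, max_so_far = 5
Position 4 (value 5): max_ending_here = 10, max_so_far = 10
Position 5 (value 2): max_ending_here = 12, max_so_far = 12

Maximum subarray: [0, 4, 1, 0, 5, 2]
Maximum sum: 12

The maximum subarray is [0, 4, 1, 0, 5, 2] with sum 12. This subarray runs from index 0 to index 5.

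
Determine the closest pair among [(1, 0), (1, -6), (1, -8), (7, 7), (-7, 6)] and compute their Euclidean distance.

Computing all pairwise distances among 5 points:

d((1, 0), (1, -6)) = 6.0
d((1, 0), (1, -8)) = 8.0
d((1, 0), (7, 7)) = 9.2195
d((1, 0), (-7, 6)) = 10.0
d((1, -6), (1, -8)) = 2.0 <-- minimum
d((1, -6), (7, 7)) = 14.3178
d((1, -6), (-7, 6)) = 14.4222
d((1, -8), (7, 7)) = 16.1555
d((1, -8), (-7, 6)) = 16.1245
d((7, 7), (-7, 6)) = 14.0357

Closest pair: (1, -6) and (1, -8) with distance 2.0

The closest pair is (1, -6) and (1, -8) with Euclidean distance 2.0. For 5 points, brute-force pairwise comparison is shown above. For large n, the divide-and-conquer algorithm (sort by x, recurse on halves, check the dividing strip) achieves O(n log n).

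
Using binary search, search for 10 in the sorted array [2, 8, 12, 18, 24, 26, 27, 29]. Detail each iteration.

Binary search for 10 in [2, 8, 12, 18, 24, 26, 27, 29]:

lo=0, hi=7, mid=3, arr[mid]=18 -> 18 > 10, search left half
lo=0, hi=2, mid=1, arr[mid]=8 -> 8 < 10, search right half
lo=2, hi=2, mid=2, arr[mid]=12 -> 12 > 10, search left half
lo=2 > hi=1, target 10 not found

Binary search determines that 10 is not in the array after 3 comparisons. The search space was exhausted without finding the target.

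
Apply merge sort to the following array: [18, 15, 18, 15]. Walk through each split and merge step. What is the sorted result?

Merge sort trace:

Split: [18, 15, 18, 15] -> [18, 15] and [18, 15]
  Split: [18, 15] -> [18] and [15]
  Merge: [18] + [15] -> [15, 18]
  Split: [18, 15] -> [18] and [15]
  Merge: [18] + [15] -> [15, 18]
Merge: [15, 18] + [15, 18] -> [15, 15, 18, 18]

Final sorted array: [15, 15, 18, 18]

The merge sort proceeds by recursively splitting the array and merging sorted halves.
After all merges, the sorted array is [15, 15, 18, 18].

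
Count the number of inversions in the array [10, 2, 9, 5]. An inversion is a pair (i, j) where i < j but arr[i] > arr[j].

Finding inversions in [10, 2, 9, 5]:

(0, 1): arr[0]=10 > arr[1]=2
(0, 2): arr[0]=10 > arr[2]=9
(0, 3): arr[0]=10 > arr[3]=5
(2, 3): arr[2]=9 > arr[3]=5

Total inversions: 4

The array has 4 inversion(s): (0,1), (0,2), (0,3), (2,3). Each pair (i,j) satisfies i < j and arr[i] > arr[j].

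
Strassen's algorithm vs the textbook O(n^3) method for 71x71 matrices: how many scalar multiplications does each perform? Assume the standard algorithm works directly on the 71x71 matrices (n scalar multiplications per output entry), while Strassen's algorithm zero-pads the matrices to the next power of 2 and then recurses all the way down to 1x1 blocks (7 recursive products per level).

Matrix multiplication for 71x71 matrices:

Strassen's algorithm requires power-of-2 dimensions. Pad 71x71 to 128x128 (next power of 2).

Standard algorithm: 71^3 = 357911 multiplications
Strassen's algorithm: 7^(log2(128)) = 7^7 = 823543 multiplications
Difference: 357911 - 823543 = -465632 (Strassen uses MORE here due to padding overhead — for small or just-over-power-of-2 n, padding can outweigh the per-level savings)

Standard: 357911 multiplications (71^3). Strassen: 823543 multiplications (7^7, after padding to 128x128). Strassen reduces 8 recursive multiplications to 7 at each level.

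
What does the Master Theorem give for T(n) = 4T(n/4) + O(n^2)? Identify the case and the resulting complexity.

Master Theorem for T(n) = 4T(n/4) + O(n^2):

a = 4, b = 4, c = 2
log_b(a) = log_4(4) = 1.0000

Case 3: c = 2 > log_4(4) = 1.0000
T(n) = O(n^2) = O(n^2)

For T(n) = 4T(n/4) + O(n^2): log_4(4) = 1.0000. This is Case 3 of the Master Theorem (c > log_b(a), work dominated by root), giving O(n^2).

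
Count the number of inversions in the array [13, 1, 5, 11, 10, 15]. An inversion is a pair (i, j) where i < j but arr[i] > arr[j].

Finding inversions in [13, 1, 5, 11, 10, 15]:

(0, 1): arr[0]=13 > arr[1]=1
(0, 2): arr[0]=13 > arr[2]=5
(0, 3): arr[0]=13 > arr[3]=11
(0, 4): arr[0]=13 > arr[4]=10
(3, 4): arr[3]=11 > arr[4]=10

Total inversions: 5

The array has 5 inversion(s): (0,1), (0,2), (0,3), (0,4), (3,4). Each pair (i,j) satisfies i < j and arr[i] > arr[j].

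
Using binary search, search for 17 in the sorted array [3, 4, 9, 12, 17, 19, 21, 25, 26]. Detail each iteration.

Binary search for 17 in [3, 4, 9, 12, 17, 19, 21, 25, 26]:

lo=0, hi=8, mid=4, arr[mid]=17 -> Found target at index 4!

Binary search finds 17 at index 4 after 1 comparisons. The search repeatedly halves the search space by comparing with the middle element.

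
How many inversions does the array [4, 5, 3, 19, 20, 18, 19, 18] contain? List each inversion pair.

Finding inversions in [4, 5, 3, 19, 20, 18, 19, 18]:

(0, 2): arr[0]=4 > arr[2]=3
(1, 2): arr[1]=5 > arr[2]=3
(3, 5): arr[3]=19 > arr[5]=18
(3, 7): arr[3]=19 > arr[7]=18
(4, 5): arr[4]=20 > arr[5]=18
(4, 6): arr[4]=20 > arr[6]=19
(4, 7): arr[4]=20 > arr[7]=18
(6, 7): arr[6]=19 > arr[7]=18

Total inversions: 8

The array has 8 inversion(s): (0,2), (1,2), (3,5), (3,7), (4,5), (4,6), (4,7), (6,7). Each pair (i,j) satisfies i < j and arr[i] > arr[j].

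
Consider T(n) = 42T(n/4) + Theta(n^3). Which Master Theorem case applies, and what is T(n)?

Master Theorem for T(n) = 42T(n/4) + O(n^3):

a = 42, b = 4, c = 3
log_b(a) = log_4(42) = 2.6962

Case 3: c = 3 > log_4(42) = 2.6962
T(n) = O(n^3) = O(n^3)

For T(n) = 42T(n/4) + O(n^3): log_4(42) = 2.6962. This is Case 3 of the Master Theorem (c > log_b(a), work dominated by root), giving O(n^3).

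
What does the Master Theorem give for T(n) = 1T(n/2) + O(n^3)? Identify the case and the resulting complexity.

Master Theorem for T(n) = 1T(n/2) + O(n^3):

a = 1, b = 2, c = 3
log_b(a) = log_2(1) = 0.0000

Case 3: c = 3 > log_2(1) = 0.0000
T(n) = O(n^3) = O(n^3)

For T(n) = 1T(n/2) + O(n^3): log_2(1) = 0.0000. This is Case 3 of the Master Theorem (c > log_b(a), work dominated by root), giving O(n^3).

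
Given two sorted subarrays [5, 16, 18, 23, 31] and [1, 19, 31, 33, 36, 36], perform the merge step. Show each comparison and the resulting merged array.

Merging process:

Compare 5 vs 1: take 1 from right. Merged: [1]
Compare 5 vs 19: take 5 from left. Merged: [1, 5]
Compare 16 vs 19: take 16 from left. Merged: [1, 5, 16]
Compare 18 vs 19: take 18 from left. Merged: [1, 5, 16, 18]
Compare 23 vs 19: take 19 from right. Merged: [1, 5, 16, 18, 19]
Compare 23 vs 31: take 23 from left. Merged: [1, 5, 16, 18, 19, 23]
Compare 31 vs 31: take 31 from left. Merged: [1, 5, 16, 18, 19, 23, 31]
Append remaining from right: [31, 33, 36, 36]. Merged: [1, 5, 16, 18, 19, 23, 31, 31, 33, 36, 36]

Final merged array: [1, 5, 16, 18, 19, 23, 31, 31, 33, 36, 36]
Total comparisons: 7

The merged array is [1, 5, 16, 18, 19, 23, 31, 31, 33, 36, 36], requiring 7 comparisons. The merge step runs in O(n) time where n is the total number of elements.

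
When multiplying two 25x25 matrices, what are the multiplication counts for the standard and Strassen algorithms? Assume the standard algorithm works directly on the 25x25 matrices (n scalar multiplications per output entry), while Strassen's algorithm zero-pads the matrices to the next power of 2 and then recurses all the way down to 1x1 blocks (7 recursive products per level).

Matrix multiplication for 25x25 matrices:

Strassen's algorithm requires power-of-2 dimensions. Pad 25x25 to 32x32 (next power of 2).

Standard algorithm: 25^3 = 15625 multiplications
Strassen's algorithm: 7^(log2(32)) = 7^5 = 16807 multiplications
Difference: 15625 - 16807 = -1182 (Strassen uses MORE here due to padding overhead — for small or just-over-power-of-2 n, padding can outweigh the per-level savings)

Standard: 15625 multiplications (25^3). Strassen: 16807 multiplications (7^5, after padding to 32x32). Strassen reduces 8 recursive multiplications to 7 at each level.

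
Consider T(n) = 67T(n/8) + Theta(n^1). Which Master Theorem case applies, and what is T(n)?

Master Theorem for T(n) = 67T(n/8) + O(n^1):

a = 67, b = 8, c = 1
log_b(a) = log_8(67) = 2.0220

Case 1: c = 1 < log_8(67) = 2.0220
T(n) = O(n^(log_8 67))

For T(n) = 67T(n/8) + O(n^1): log_8(67) = 2.0220. This is Case 1 of the Master Theorem (c < log_b(a), work dominated by leaves), giving O(n^(log_8 67)).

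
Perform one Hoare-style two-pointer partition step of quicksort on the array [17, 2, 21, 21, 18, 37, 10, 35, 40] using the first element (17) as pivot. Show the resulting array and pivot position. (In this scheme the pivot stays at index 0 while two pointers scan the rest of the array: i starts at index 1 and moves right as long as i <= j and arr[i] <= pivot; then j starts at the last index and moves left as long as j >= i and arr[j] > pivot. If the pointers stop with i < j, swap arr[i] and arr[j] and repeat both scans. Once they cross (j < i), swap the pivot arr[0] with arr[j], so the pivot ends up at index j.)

Hoare-style two-pointer partition with pivot = 17:

Initial array: [17, 2, 21, 21, 18, 37, 10, 35, 40]

Pointers start at i = 1, j = 8.
i stops at index 2 (arr[2]=21 > 17), j stops at index 6 (arr[6]=10 <= 17): swap arr[2] and arr[6], array becomes [17, 2, 10, 21, 18, 37, 21, 35, 40]
i ends at 3, j ends at 2: the pointers have crossed (j < i), so scanning stops.

Swap pivot arr[0] with arr[2] to place pivot at position 2: [10, 2, 17, 21, 18, 37, 21, 35, 40]
Pivot position: 2

After partitioning with pivot 17, the array becomes [10, 2, 17, 21, 18, 37, 21, 35, 40]. The pivot is placed at index 2. All elements to the left of the pivot are <= 17, and all elements to the right are > 17.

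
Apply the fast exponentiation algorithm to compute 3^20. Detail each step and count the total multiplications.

Computing 3^20 by squaring (build up from 3^1; each line after the first costs one multiplication):

3^1 = 3
3^2 = (3^1)^2 = 3^2 = 9
3^4 = (3^2)^2 = 9^2 = 81
3^5 = 3 * 3^4 = 3 * 81 = 243
3^10 = (3^5)^2 = 243^2 = 59049
3^20 = (3^10)^2 = 59049^2 = 3486784401

Result: 3486784401
Multiplications needed: 5 (5 lines after 3^1)

3^20 = 3486784401. Using exponentiation by squaring, this requires 5 multiplications. The key idea: if the exponent is even, square the half-power; if odd, multiply by the base once.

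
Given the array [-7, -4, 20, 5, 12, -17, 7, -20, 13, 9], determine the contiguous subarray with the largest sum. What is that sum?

Using Kadane's algorithm on [-7, -4, 20, 5, 12, -17, 7, -20, 13, 9]:

Scanning through the array:
Position 1 (value -4): max_ending_here = -4, max_so_far = -4
Position 2 (value 20): max_ending_here = 20, max_so_far = 20
Position 3 (value 5): max_ending_here = 25, max_so_far = 25
Position 4 (value 12): max_ending_here = 37, max_so_far = 37
Position 5 (value -17): max_ending_here = 20, max_so_far = 37
Position 6 (value 7): max_ending_here = 27, max_so_far = 37
Position 7 (value -20): max_ending_here = 7, max_so_far = 37
Position 8 (value 13): max_ending_here = 20, max_so_far = 37
Position 9 (value 9): max_ending_here = 29, max_so_far = 37

Maximum subarray: [20, 5, 12]
Maximum sum: 37

The maximum subarray is [20, 5, 12] with sum 37. This subarray runs from index 2 to index 4.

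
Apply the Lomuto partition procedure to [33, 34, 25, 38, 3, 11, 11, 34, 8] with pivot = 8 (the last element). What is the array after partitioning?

Lomuto partition with pivot = 8:

Initial array: [33, 34, 25, 38, 3, 11, 11, 34, 8]

arr[0]=33 > 8: no swap
arr[1]=34 > 8: no swap
arr[2]=25 > 8: no swap
arr[3]=38 > 8: no swap
arr[4]=3 <= 8: swap with position 0, array becomes [3, 34, 25, 38, 33, 11, 11, 34, 8]
arr[5]=11 > 8: no swap
arr[6]=11 > 8: no swap
arr[7]=34 > 8: no swap

Place pivot at position 1: [3, 8, 25, 38, 33, 11, 11, 34, 34]
Pivot position: 1

After partitioning with pivot 8, the array becomes [3, 8, 25, 38, 33, 11, 11, 34, 34]. The pivot is placed at index 1. All elements to the left of the pivot are <= 8, and all elements to the right are > 8.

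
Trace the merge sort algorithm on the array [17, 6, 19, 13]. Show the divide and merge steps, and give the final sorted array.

Merge sort trace:

Split: [17, 6, 19, 13] -> [17, 6] and [19, 13]
  Split: [17, 6] -> [17] and [6]
  Merge: [17] + [6] -> [6, 17]
  Split: [19, 13] -> [19] and [13]
  Merge: [19] + [13] -> [13, 19]
Merge: [6, 17] + [13, 19] -> [6, 13, 17, 19]

Final sorted array: [6, 13, 17, 19]

The merge sort proceeds by recursively splitting the array and merging sorted halves.
After all merges, the sorted array is [6, 13, 17, 19].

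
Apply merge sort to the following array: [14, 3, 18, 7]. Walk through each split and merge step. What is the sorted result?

Merge sort trace:

Split: [14, 3, 18, 7] -> [14, 3] and [18, 7]
  Split: [14, 3] -> [14] and [3]
  Merge: [14] + [3] -> [3, 14]
  Split: [18, 7] -> [18] and [7]
  Merge: [18] + [7] -> [7, 18]
Merge: [3, 14] + [7, 18] -> [3, 7, 14, 18]

Final sorted array: [3, 7, 14, 18]

The merge sort proceeds by recursively splitting the array and merging sorted halves.
After all merges, the sorted array is [3, 7, 14, 18].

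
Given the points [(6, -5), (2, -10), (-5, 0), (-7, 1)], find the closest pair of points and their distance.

Computing all pairwise distances among 4 points:

d((6, -5), (2, -10)) = 6.4031
d((6, -5), (-5, 0)) = 12.083
d((6, -5), (-7, 1)) = 14.3178
d((2, -10), (-5, 0)) = 12.2066
d((2, -10), (-7, 1)) = 14.2127
d((-5, 0), (-7, 1)) = 2.2361 <-- minimum

Closest pair: (-5, 0) and (-7, 1) with distance 2.2361

The closest pair is (-5, 0) and (-7, 1) with Euclidean distance 2.2361. For 4 points, brute-force pairwise comparison is shown above. For large n, the divide-and-conquer algorithm (sort by x, recurse on halves, check the dividing strip) achieves O(n log n).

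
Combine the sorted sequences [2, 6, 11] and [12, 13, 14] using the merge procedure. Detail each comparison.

Merging process:

Compare 2 vs 12: take 2 from left. Merged: [2]
Compare 6 vs 12: take 6 from left. Merged: [2, 6]
Compare 11 vs 12: take 11 from left. Merged: [2, 6, 11]
Append remaining from right: [12, 13, 14]. Merged: [2, 6, 11, 12, 13, 14]

Final merged array: [2, 6, 11, 12, 13, 14]
Total comparisons: 3

The merged array is [2, 6, 11, 12, 13, 14], requiring 3 comparisons. The merge step runs in O(n) time where n is the total number of elements.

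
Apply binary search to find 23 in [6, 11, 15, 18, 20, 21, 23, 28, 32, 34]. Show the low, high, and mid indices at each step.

Binary search for 23 in [6, 11, 15, 18, 20, 21, 23, 28, 32, 34]:

lo=0, hi=9, mid=4, arr[mid]=20 -> 20 < 23, search right half
lo=5, hi=9, mid=7, arr[mid]=28 -> 28 > 23, search left half
lo=5, hi=6, mid=5, arr[mid]=21 -> 21 < 23, search right half
lo=6, hi=6, mid=6, arr[mid]=23 -> Found target at index 6!

Binary search finds 23 at index 6 after 4 comparisons. The search repeatedly halves the search space by comparing with the middle element.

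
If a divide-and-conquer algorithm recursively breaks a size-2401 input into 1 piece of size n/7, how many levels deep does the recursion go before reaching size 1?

For divide and conquer with division factor 7:

Problem sizes at each level:
Level 0: 2401
Level 1: 343
Level 2: 49
Level 3: 7
Level 4: 1

The root is level 0 and the size-1 base case is level 4 (the tree spans levels 0 through 4, i.e. 5 levels counting the root), so the depth is the number of divisions: log_7(2401) = 4

The recursion tree depth is log_7(2401) = 4. At each level, the problem size is divided by 7, so it takes 4 divisions to reduce to a base case of size 1. The algorithm makes 1 recursive call at each level.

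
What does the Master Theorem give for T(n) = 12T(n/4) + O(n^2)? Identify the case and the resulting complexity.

Master Theorem for T(n) = 12T(n/4) + O(n^2):

a = 12, b = 4, c = 2
log_b(a) = log_4(12) = 1.7925

Case 3: c = 2 > log_4(12) = 1.7925
T(n) = O(n^2) = O(n^2)

For T(n) = 12T(n/4) + O(n^2): log_4(12) = 1.7925. This is Case 3 of the Master Theorem (c > log_b(a), work dominated by root), giving O(n^2).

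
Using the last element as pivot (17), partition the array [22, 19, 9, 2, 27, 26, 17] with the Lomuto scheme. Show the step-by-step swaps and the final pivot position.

Lomuto partition with pivot = 17:

Initial array: [22, 19, 9, 2, 27, 26, 17]

arr[0]=22 > 17: no swap
arr[1]=19 > 17: no swap
arr[2]=9 <= 17: swap with position 0, array becomes [9, 19, 22, 2, 27, 26, 17]
arr[3]=2 <= 17: swap with position 1, array becomes [9, 2, 22, 19, 27, 26, 17]
arr[4]=27 > 17: no swap
arr[5]=26 > 17: no swap

Place pivot at position 2: [9, 2, 17, 19, 27, 26, 22]
Pivot position: 2

After partitioning with pivot 17, the array becomes [9, 2, 17, 19, 27, 26, 22]. The pivot is placed at index 2. All elements to the left of the pivot are <= 17, and all elements to the right are > 17.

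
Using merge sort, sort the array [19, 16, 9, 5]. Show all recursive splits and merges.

Merge sort trace:

Split: [19, 16, 9, 5] -> [19, 16] and [9, 5]
  Split: [19, 16] -> [19] and [16]
  Merge: [19] + [16] -> [16, 19]
  Split: [9, 5] -> [9] and [5]
  Merge: [9] + [5] -> [5, 9]
Merge: [16, 19] + [5, 9] -> [5, 9, 16, 19]

Final sorted array: [5, 9, 16, 19]

The merge sort proceeds by recursively splitting the array and merging sorted halves.
After all merges, the sorted array is [5, 9, 16, 19].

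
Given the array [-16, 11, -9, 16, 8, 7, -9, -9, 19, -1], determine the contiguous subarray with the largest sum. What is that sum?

Using Kadane's algorithm on [-16, 11, -9, 16, 8, 7, -9, -9, 19, -1]:

Scanning through the array:
Position 1 (value 11): max_ending_here = 11, max_so_far = 11
Position 2 (value -9): max_ending_here = 2, max_so_far = 11
Position 3 (value 16): max_ending_here = 18, max_so_far = 18
Position 4 (value 8): max_ending_here = 26, max_so_far = 26
Position 5 (value 7): max_ending_here = 33, max_so_far = 33
Position 6 (value -9): max_ending_here = 24, max_so_far = 33
Position 7 (value -9): max_ending_here = 15, max_so_far = 33
Position 8 (value 19): max_ending_here = 34, max_so_far = 34
Position 9 (value -1): max_ending_here = 33, max_so_far = 34

Maximum subarray: [11, -9, 16, 8, 7, -9, -9, 19]
Maximum sum: 34

The maximum subarray is [11, -9, 16, 8, 7, -9, -9, 19] with sum 34. This subarray runs from index 1 to index 8.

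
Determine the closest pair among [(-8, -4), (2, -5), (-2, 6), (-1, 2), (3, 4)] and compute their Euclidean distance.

Computing all pairwise distances among 5 points:

d((-8, -4), (2, -5)) = 10.0499
d((-8, -4), (-2, 6)) = 11.6619
d((-8, -4), (-1, 2)) = 9.2195
d((-8, -4), (3, 4)) = 13.6015
d((2, -5), (-2, 6)) = 11.7047
d((2, -5), (-1, 2)) = 7.6158
d((2, -5), (3, 4)) = 9.0554
d((-2, 6), (-1, 2)) = 4.1231 <-- minimum
d((-2, 6), (3, 4)) = 5.3852
d((-1, 2), (3, 4)) = 4.4721

Closest pair: (-2, 6) and (-1, 2) with distance 4.1231

The closest pair is (-2, 6) and (-1, 2) with Euclidean distance 4.1231. For 5 points, brute-force pairwise comparison is shown above. For large n, the divide-and-conquer algorithm (sort by x, recurse on halves, check the dividing strip) achieves O(n log n).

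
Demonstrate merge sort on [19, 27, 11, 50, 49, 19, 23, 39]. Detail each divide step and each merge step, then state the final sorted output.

Merge sort trace:

Split: [19, 27, 11, 50, 49, 19, 23, 39] -> [19, 27, 11, 50] and [49, 19, 23, 39]
  Split: [19, 27, 11, 50] -> [19, 27] and [11, 50]
    Split: [19, 27] -> [19] and [27]
    Merge: [19] + [27] -> [19, 27]
    Split: [11, 50] -> [11] and [50]
    Merge: [11] + [50] -> [11, 50]
  Merge: [19, 27] + [11, 50] -> [11, 19, 27, 50]
  Split: [49, 19, 23, 39] -> [49, 19] and [23, 39]
    Split: [49, 19] -> [49] and [19]
    Merge: [49] + [19] -> [19, 49]
    Split: [23, 39] -> [23] and [39]
    Merge: [23] + [39] -> [23, 39]
  Merge: [19, 49] + [23, 39] -> [19, 23, 39, 49]
Merge: [11, 19, 27, 50] + [19, 23, 39, 49] -> [11, 19, 19, 23, 27, 39, 49, 50]

Final sorted array: [11, 19, 19, 23, 27, 39, 49, 50]

The merge sort proceeds by recursively splitting the array and merging sorted halves.
After all merges, the sorted array is [11, 19, 19, 23, 27, 39, 49, 50].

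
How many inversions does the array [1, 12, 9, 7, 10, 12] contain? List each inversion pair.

Finding inversions in [1, 12, 9, 7, 10, 12]:

(1, 2): arr[1]=12 > arr[2]=9
(1, 3): arr[1]=12 > arr[3]=7
(1, 4): arr[1]=12 > arr[4]=10
(2, 3): arr[2]=9 > arr[3]=7

Total inversions: 4

The array has 4 inversion(s): (1,2), (1,3), (1,4), (2,3). Each pair (i,j) satisfies i < j and arr[i] > arr[j].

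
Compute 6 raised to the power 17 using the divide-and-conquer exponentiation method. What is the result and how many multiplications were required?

Computing 6^17 by squaring (build up from 6^1; each line after the first costs one multiplication):

6^1 = 6
6^2 = (6^1)^2 = 6^2 = 36
6^4 = (6^2)^2 = 36^2 = 1296
6^8 = (6^4)^2 = 1296^2 = 1679616
6^16 = (6^8)^2 = 1679616^2 = 2821109907456
6^17 = 6 * 6^16 = 6 * 2821109907456 = 16926659444736

Result: 16926659444736
Multiplications needed: 5 (5 lines after 6^1)

6^17 = 16926659444736. Using exponentiation by squaring, this requires 5 multiplications. The key idea: if the exponent is even, square the half-power; if odd, multiply by the base once.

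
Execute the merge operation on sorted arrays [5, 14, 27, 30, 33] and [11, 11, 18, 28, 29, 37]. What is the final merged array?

Merging process:

Compare 5 vs 11: take 5 from left. Merged: [5]
Compare 14 vs 11: take 11 from right. Merged: [5, 11]
Compare 14 vs 11: take 11 from right. Merged: [5, 11, 11]
Compare 14 vs 18: take 14 from left. Merged: [5, 11, 11, 14]
Compare 27 vs 18: take 18 from right. Merged: [5, 11, 11, 14, 18]
Compare 27 vs 28: take 27 from left. Merged: [5, 11, 11, 14, 18, 27]
Compare 30 vs 28: take 28 from right. Merged: [5, 11, 11, 14, 18, 27, 28]
Compare 30 vs 29: take 29 from right. Merged: [5, 11, 11, 14, 18, 27, 28, 29]
Compare 30 vs 37: take 30 from left. Merged: [5, 11, 11, 14, 18, 27, 28, 29, 30]
Compare 33 vs 37: take 33 from left. Merged: [5, 11, 11, 14, 18, 27, 28, 29, 30, 33]
Append remaining from right: [37]. Merged: [5, 11, 11, 14, 18, 27, 28, 29, 30, 33, 37]

Final merged array: [5, 11, 11, 14, 18, 27, 28, 29, 30, 33, 37]
Total comparisons: 10

The merged array is [5, 11, 11, 14, 18, 27, 28, 29, 30, 33, 37], requiring 10 comparisons. The merge step runs in O(n) time where n is the total number of elements.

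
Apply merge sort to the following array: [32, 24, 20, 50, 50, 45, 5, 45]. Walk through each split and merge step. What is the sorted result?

Merge sort trace:

Split: [32, 24, 20, 50, 50, 45, 5, 45] -> [32, 24, 20, 50] and [50, 45, 5, 45]
  Split: [32, 24, 20, 50] -> [32, 24] and [20, 50]
    Split: [32, 24] -> [32] and [24]
    Merge: [32] + [24] -> [24, 32]
    Split: [20, 50] -> [20] and [50]
    Merge: [20] + [50] -> [20, 50]
  Merge: [24, 32] + [20, 50] -> [20, 24, 32, 50]
  Split: [50, 45, 5, 45] -> [50, 45] and [5, 45]
    Split: [50, 45] -> [50] and [45]
    Merge: [50] + [45] -> [45, 50]
    Split: [5, 45] -> [5] and [45]
    Merge: [5] + [45] -> [5, 45]
  Merge: [45, 50] + [5, 45] -> [5, 45, 45, 50]
Merge: [20, 24, 32, 50] + [5, 45, 45, 50] -> [5, 20, 24, 32, 45, 45, 50, 50]

Final sorted array: [5, 20, 24, 32, 45, 45, 50, 50]

The merge sort proceeds by recursively splitting the array and merging sorted halves.
After all merges, the sorted array is [5, 20, 24, 32, 45, 45, 50, 50].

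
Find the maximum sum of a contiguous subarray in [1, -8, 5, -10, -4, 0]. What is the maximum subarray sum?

Using Kadane's algorithm on [1, -8, 5, -10, -4, 0]:

Scanning through the array:
Position 1 (value -8): max_ending_here = -7, max_so_far = 1
Position 2 (value 5): max_ending_here = 5, max_so_far = 5
Position 3 (value -10): max_ending_here = -5, max_so_far = 5
Position 4 (value -4): max_ending_here = -4, max_so_far = 5
Position 5 (value 0): max_ending_here = 0, max_so_far = 5

Maximum subarray: [5]
Maximum sum: 5

The maximum subarray is [5] with sum 5. This subarray runs from index 2 to index 2.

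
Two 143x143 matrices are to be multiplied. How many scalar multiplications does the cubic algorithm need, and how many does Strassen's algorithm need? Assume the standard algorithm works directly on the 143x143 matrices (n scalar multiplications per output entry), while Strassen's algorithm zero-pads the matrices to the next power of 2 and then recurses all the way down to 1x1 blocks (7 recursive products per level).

Matrix multiplication for 143x143 matrices:

Strassen's algorithm requires power-of-2 dimensions. Pad 143x143 to 256x256 (next power of 2).

Standard algorithm: 143^3 = 2924207 multiplications
Strassen's algorithm: 7^(log2(256)) = 7^8 = 5764801 multiplications
Difference: 2924207 - 5764801 = -2840594 (Strassen uses MORE here due to padding overhead — for small or just-over-power-of-2 n, padding can outweigh the per-level savings)

Standard: 2924207 multiplications (143^3). Strassen: 5764801 multiplications (7^8, after padding to 256x256). Strassen reduces 8 recursive multiplications to 7 at each level.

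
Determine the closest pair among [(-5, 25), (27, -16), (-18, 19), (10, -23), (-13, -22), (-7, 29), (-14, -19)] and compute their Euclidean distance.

Computing all pairwise distances among 7 points:

d((-5, 25), (27, -16)) = 52.0096
d((-5, 25), (-18, 19)) = 14.3178
d((-5, 25), (10, -23)) = 50.2892
d((-5, 25), (-13, -22)) = 47.676
d((-5, 25), (-7, 29)) = 4.4721
d((-5, 25), (-14, -19)) = 44.911
d((27, -16), (-18, 19)) = 57.0088
d((27, -16), (10, -23)) = 18.3848
d((27, -16), (-13, -22)) = 40.4475
d((27, -16), (-7, 29)) = 56.4004
d((27, -16), (-14, -19)) = 41.1096
d((-18, 19), (10, -23)) = 50.4777
d((-18, 19), (-13, -22)) = 41.3038
d((-18, 19), (-7, 29)) = 14.8661
d((-18, 19), (-14, -19)) = 38.2099
d((10, -23), (-13, -22)) = 23.0217
d((10, -23), (-7, 29)) = 54.7083
d((10, -23), (-14, -19)) = 24.3311
d((-13, -22), (-7, 29)) = 51.3517
d((-13, -22), (-14, -19)) = 3.1623 <-- minimum
d((-7, 29), (-14, -19)) = 48.5077

Closest pair: (-13, -22) and (-14, -19) with distance 3.1623

The closest pair is (-13, -22) and (-14, -19) with Euclidean distance 3.1623. For 7 points, brute-force pairwise comparison is shown above. For large n, the divide-and-conquer algorithm (sort by x, recurse on halves, check the dividing strip) achieves O(n log n).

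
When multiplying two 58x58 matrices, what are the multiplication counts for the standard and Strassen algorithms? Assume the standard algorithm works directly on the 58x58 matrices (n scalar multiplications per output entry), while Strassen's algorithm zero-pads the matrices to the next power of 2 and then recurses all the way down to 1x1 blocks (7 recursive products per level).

Matrix multiplication for 58x58 matrices:

Strassen's algorithm requires power-of-2 dimensions. Pad 58x58 to 64x64 (next power of 2).

Standard algorithm: 58^3 = 195112 multiplications
Strassen's algorithm: 7^(log2(64)) = 7^6 = 117649 multiplications
Savings: 195112 - 117649 = 77463 multiplications

Standard: 195112 multiplications (58^3). Strassen: 117649 multiplications (7^6, after padding to 64x64). Strassen reduces 8 recursive multiplications to 7 at each level.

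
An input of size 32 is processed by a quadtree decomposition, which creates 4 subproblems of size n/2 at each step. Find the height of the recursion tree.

For divide and conquer with division factor 2:

Problem sizes at each level:
Level 0: 32
Level 1: 16
Level 2: 8
Level 3: 4
Level 4: 2
Level 5: 1

The root is level 0 and the size-1 base case is level 5 (the tree spans levels 0 through 5, i.e. 6 levels counting the root), so the depth is the number of divisions: log_2(32) = 5

The recursion tree depth is log_2(32) = 5. At each level, the problem size is divided by 2, so it takes 5 divisions to reduce to a base case of size 1. The algorithm makes 4 recursive calls at each level.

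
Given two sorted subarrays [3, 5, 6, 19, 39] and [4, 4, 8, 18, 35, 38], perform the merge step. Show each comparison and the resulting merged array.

Merging process:

Compare 3 vs 4: take 3 from left. Merged: [3]
Compare 5 vs 4: take 4 from right. Merged: [3, 4]
Compare 5 vs 4: take 4 from right. Merged: [3, 4, 4]
Compare 5 vs 8: take 5 from left. Merged: [3, 4, 4, 5]
Compare 6 vs 8: take 6 from left. Merged: [3, 4, 4, 5, 6]
Compare 19 vs 8: take 8 from right. Merged: [3, 4, 4, 5, 6, 8]
Compare 19 vs 18: take 18 from right. Merged: [3, 4, 4, 5, 6, 8, 18]
Compare 19 vs 35: take 19 from left. Merged: [3, 4, 4, 5, 6, 8, 18, 19]
Compare 39 vs 35: take 35 from right. Merged: [3, 4, 4, 5, 6, 8, 18, 19, 35]
Compare 39 vs 38: take 38 from right. Merged: [3, 4, 4, 5, 6, 8, 18, 19, 35, 38]
Append remaining from left: [39]. Merged: [3, 4, 4, 5, 6, 8, 18, 19, 35, 38, 39]

Final merged array: [3, 4, 4, 5, 6, 8, 18, 19, 35, 38, 39]
Total comparisons: 10

The merged array is [3, 4, 4, 5, 6, 8, 18, 19, 35, 38, 39], requiring 10 comparisons. The merge step runs in O(n) time where n is the total number of elements.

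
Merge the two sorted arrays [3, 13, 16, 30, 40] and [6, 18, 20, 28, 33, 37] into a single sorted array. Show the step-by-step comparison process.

Merging process:

Compare 3 vs 6: take 3 from left. Merged: [3]
Compare 13 vs 6: take 6 from right. Merged: [3, 6]
Compare 13 vs 18: take 13 from left. Merged: [3, 6, 13]
Compare 16 vs 18: take 16 from left. Merged: [3, 6, 13, 16]
Compare 30 vs 18: take 18 from right. Merged: [3, 6, 13, 16, 18]
Compare 30 vs 20: take 20 from right. Merged: [3, 6, 13, 16, 18, 20]
Compare 30 vs 28: take 28 from right. Merged: [3, 6, 13, 16, 18, 20, 28]
Compare 30 vs 33: take 30 from left. Merged: [3, 6, 13, 16, 18, 20, 28, 30]
Compare 40 vs 33: take 33 from right. Merged: [3, 6, 13, 16, 18, 20, 28, 30, 33]
Compare 40 vs 37: take 37 from right. Merged: [3, 6, 13, 16, 18, 20, 28, 30, 33, 37]
Append remaining from left: [40]. Merged: [3, 6, 13, 16, 18, 20, 28, 30, 33, 37, 40]

Final merged array: [3, 6, 13, 16, 18, 20, 28, 30, 33, 37, 40]
Total comparisons: 10

The merged array is [3, 6, 13, 16, 18, 20, 28, 30, 33, 37, 40], requiring 10 comparisons. The merge step runs in O(n) time where n is the total number of elements.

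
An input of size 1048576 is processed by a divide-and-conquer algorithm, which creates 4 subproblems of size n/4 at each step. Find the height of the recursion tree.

For divide and conquer with division factor 4:

Problem sizes at each level:
Level 0: 1048576
Level 1: 262144
Level 2: 65536
Level 3: 16384
Level 4: 4096
Level 5: 1024
Level 6: 256
Level 7: 64
Level 8: 16
Level 9: 4
Level 10: 1

The root is level 0 and the size-1 base case is level 10 (the tree spans levels 0 through 10, i.e. 11 levels counting the root), so the depth is the number of divisions: log_4(1048576) = 10

The recursion tree depth is log_4(1048576) = 10. At each level, the problem size is divided by 4, so it takes 10 divisions to reduce to a base case of size 1. The algorithm makes 4 recursive calls at each level.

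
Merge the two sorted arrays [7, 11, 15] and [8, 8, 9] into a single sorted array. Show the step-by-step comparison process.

Merging process:

Compare 7 vs 8: take 7 from left. Merged: [7]
Compare 11 vs 8: take 8 from right. Merged: [7, 8]
Compare 11 vs 8: take 8 from right. Merged: [7, 8, 8]
Compare 11 vs 9: take 9 from right. Merged: [7, 8, 8, 9]
Append remaining from left: [11, 15]. Merged: [7, 8, 8, 9, 11, 15]

Final merged array: [7, 8, 8, 9, 11, 15]
Total comparisons: 4

The merged array is [7, 8, 8, 9, 11, 15], requiring 4 comparisons. The merge step runs in O(n) time where n is the total number of elements.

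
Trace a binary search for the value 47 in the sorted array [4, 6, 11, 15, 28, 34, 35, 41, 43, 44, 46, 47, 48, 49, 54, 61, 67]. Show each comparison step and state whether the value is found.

Binary search for 47 in [4, 6, 11, 15, 28, 34, 35, 41, 43, 44, 46, 47, 48, 49, 54, 61, 67]:

lo=0, hi=16, mid=8, arr[mid]=43 -> 43 < 47, search right half
lo=9, hi=16, mid=12, arr[mid]=48 -> 48 > 47, search left half
lo=9, hi=11, mid=10, arr[mid]=46 -> 46 < 47, search right half
lo=11, hi=11, mid=11, arr[mid]=47 -> Found target at index 11!

Binary search finds 47 at index 11 after 4 comparisons. The search repeatedly halves the search space by comparing with the middle element.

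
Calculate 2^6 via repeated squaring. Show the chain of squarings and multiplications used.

Computing 2^6 by squaring (build up from 2^1; each line after the first costs one multiplication):

2^1 = 2
2^2 = (2^1)^2 = 2^2 = 4
2^3 = 2 * 2^2 = 2 * 4 = 8
2^6 = (2^3)^2 = 8^2 = 64

Result: 64
Multiplications needed: 3 (3 lines after 2^1)

2^6 = 64. Using exponentiation by squaring, this requires 3 multiplications. The key idea: if the exponent is even, square the half-power; if odd, multiply by the base once.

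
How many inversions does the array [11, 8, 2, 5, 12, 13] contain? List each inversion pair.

Finding inversions in [11, 8, 2, 5, 12, 13]:

(0, 1): arr[0]=11 > arr[1]=8
(0, 2): arr[0]=11 > arr[2]=2
(0, 3): arr[0]=11 > arr[3]=5
(1, 2): arr[1]=8 > arr[2]=2
(1, 3): arr[1]=8 > arr[3]=5

Total inversions: 5

The array has 5 inversion(s): (0,1), (0,2), (0,3), (1,2), (1,3). Each pair (i,j) satisfies i < j and arr[i] > arr[j].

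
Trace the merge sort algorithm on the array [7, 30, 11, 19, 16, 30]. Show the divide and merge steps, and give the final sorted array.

Merge sort trace:

Split: [7, 30, 11, 19, 16, 30] -> [7, 30, 11] and [19, 16, 30]
  Split: [7, 30, 11] -> [7] and [30, 11]
    Split: [30, 11] -> [30] and [11]
    Merge: [30] + [11] -> [11, 30]
  Merge: [7] + [11, 30] -> [7, 11, 30]
  Split: [19, 16, 30] -> [19] and [16, 30]
    Split: [16, 30] -> [16] and [30]
    Merge: [16] + [30] -> [16, 30]
  Merge: [19] + [16, 30] -> [16, 19, 30]
Merge: [7, 11, 30] + [16, 19, 30] -> [7, 11, 16, 19, 30, 30]

Final sorted array: [7, 11, 16, 19, 30, 30]

The merge sort proceeds by recursively splitting the array and merging sorted halves.
After all merges, the sorted array is [7, 11, 16, 19, 30, 30].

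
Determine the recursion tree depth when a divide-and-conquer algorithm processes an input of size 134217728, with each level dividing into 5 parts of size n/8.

For divide and conquer with division factor 8:

Problem sizes at each level:
Level 0: 134217728
Level 1: 16777216
Level 2: 2097152
Level 3: 262144
Level 4: 32768
Level 5: 4096
Level 6: 512
Level 7: 64
Level 8: 8
Level 9: 1

The root is level 0 and the size-1 base case is level 9 (the tree spans levels 0 through 9, i.e. 10 levels counting the root), so the depth is the number of divisions: log_8(134217728) = 9

The recursion tree depth is log_8(134217728) = 9. At each level, the problem size is divided by 8, so it takes 9 divisions to reduce to a base case of size 1. The algorithm makes 5 recursive calls at each level.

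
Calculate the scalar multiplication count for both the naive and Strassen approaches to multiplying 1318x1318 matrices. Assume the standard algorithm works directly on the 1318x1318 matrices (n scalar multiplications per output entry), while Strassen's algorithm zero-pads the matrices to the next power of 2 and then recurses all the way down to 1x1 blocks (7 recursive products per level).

Matrix multiplication for 1318x1318 matrices:

Strassen's algorithm requires power-of-2 dimensions. Pad 1318x1318 to 2048x2048 (next power of 2).

Standard algorithm: 1318^3 = 2289529432 multiplications
Strassen's algorithm: 7^(log2(2048)) = 7^11 = 1977326743 multiplications
Savings: 2289529432 - 1977326743 = 312202689 multiplications

Standard: 2289529432 multiplications (1318^3). Strassen: 1977326743 multiplications (7^11, after padding to 2048x2048). Strassen reduces 8 recursive multiplications to 7 at each level.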